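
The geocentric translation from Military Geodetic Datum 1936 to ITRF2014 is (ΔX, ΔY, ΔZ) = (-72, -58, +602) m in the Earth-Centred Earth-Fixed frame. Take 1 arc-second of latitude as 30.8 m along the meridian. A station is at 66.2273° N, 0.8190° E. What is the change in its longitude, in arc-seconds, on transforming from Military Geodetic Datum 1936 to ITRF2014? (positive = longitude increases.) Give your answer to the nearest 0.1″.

sin φ = 0.915152, cos φ = 0.403109, sin λ = 0.014294, cos λ = 0.999898.
East component: ΔE = −sin λ·ΔX + cos λ·ΔY = −(0.014294)(-72) + (0.999898)(-58) = -56.96 m.
1° of latitude spans 3600 × 30.80 = 110880 m; at latitude φ, 1° of longitude spans that × cos φ = 44696.8 m, so Δλ = -56.96 / 44696.8 × 3600 = -4.588″.

Δλ = -4.6″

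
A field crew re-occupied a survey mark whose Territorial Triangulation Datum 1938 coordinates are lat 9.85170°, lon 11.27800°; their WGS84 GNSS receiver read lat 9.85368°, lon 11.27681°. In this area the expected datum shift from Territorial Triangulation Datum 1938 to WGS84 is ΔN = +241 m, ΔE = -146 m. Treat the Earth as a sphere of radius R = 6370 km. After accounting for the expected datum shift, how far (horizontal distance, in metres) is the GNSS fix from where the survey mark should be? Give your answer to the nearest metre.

26 m

Observed coordinate differences: Δφ = +0.00198°, Δλ = -0.00119°.
Converting to metres (1° lat = 111177 m, cos φ = 0.985254): observed ΔN = 220.1 m, observed ΔE = -130.4 m.
Subtracting the expected shift leaves a residual of 220.1 − (241) = -20.9 m north and -130.4 − (-146) = 15.6 m east.
Residual distance = √((-20.9)² + 15.6²) = 26.1 m.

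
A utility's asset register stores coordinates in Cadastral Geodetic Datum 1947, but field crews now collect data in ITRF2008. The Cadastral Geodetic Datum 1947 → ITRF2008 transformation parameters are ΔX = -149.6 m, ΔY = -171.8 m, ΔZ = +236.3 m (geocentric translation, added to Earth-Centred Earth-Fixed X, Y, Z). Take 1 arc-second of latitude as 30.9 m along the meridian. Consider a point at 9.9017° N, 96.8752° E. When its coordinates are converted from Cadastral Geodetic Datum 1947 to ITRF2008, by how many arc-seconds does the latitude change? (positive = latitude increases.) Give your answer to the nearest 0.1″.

Δφ = 8.4″

sin φ = 0.171958, cos φ = 0.985104, sin λ = 0.992809, cos λ = -0.119707.
North component: ΔN = −sin φ cos λ·ΔX − sin φ sin λ·ΔY + cos φ·ΔZ = −(0.171958)(-0.119707)(-149.6) − (0.171958)(0.992809)(-171.8) + (0.985104)(236.3) = 259.03 m.
1° of latitude spans 3600 × 30.90 = 111240 m, so Δφ = 259.03 / 111240 × 3600 = 8.383″.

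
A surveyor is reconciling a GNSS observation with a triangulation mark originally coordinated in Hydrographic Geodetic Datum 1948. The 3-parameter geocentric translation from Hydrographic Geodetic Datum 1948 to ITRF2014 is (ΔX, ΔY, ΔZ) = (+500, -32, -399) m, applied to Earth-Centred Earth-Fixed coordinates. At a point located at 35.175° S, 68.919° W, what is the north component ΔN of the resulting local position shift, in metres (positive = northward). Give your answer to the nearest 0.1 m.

The local north axis is (−sin φ cos λ, −sin φ sin λ, cos φ), giving ΔN = 103.604 + 17.201 − 326.141 = -205.34 m.

ΔN = -205.3 m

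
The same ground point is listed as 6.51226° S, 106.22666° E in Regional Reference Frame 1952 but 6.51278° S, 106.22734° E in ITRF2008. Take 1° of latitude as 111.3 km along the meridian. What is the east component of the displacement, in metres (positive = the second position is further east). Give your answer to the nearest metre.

Δφ = -6.51278° − -6.51226° = -0.00052°; Δλ = 106.22734° − 106.22666° = +0.00068°.
ΔN = Δφ × 111300 = -57.9 m; ΔE = Δλ × 111300 × cos(-6.51226°) = +0.00068 × 111300 × 0.993548 = 75.2 m.

ΔE = 75 m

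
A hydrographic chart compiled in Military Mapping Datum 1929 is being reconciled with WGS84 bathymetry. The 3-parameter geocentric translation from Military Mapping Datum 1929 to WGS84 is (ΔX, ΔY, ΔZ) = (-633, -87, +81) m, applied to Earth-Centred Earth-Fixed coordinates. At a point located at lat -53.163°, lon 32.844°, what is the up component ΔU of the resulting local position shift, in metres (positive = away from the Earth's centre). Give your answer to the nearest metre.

The local up (radial) axis is (cos φ cos λ, cos φ sin λ, sin φ), giving ΔU = -318.845 − 28.289 − 64.828 = -411.96 m.

ΔU = -412 m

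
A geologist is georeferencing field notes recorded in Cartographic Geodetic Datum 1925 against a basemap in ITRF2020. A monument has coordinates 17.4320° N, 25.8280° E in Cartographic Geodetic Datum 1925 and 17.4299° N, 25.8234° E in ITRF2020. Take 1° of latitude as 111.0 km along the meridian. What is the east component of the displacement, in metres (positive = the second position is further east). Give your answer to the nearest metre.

ΔE = -487 m

Δφ = 17.4299° − 17.4320° = -0.0021°; Δλ = 25.8234° − 25.8280° = -0.0046°.
ΔN = Δφ × 111000 = -233.1 m; ΔE = Δλ × 111000 × cos(17.4320°) = -0.0046 × 111000 × 0.954073 = -487.1 m.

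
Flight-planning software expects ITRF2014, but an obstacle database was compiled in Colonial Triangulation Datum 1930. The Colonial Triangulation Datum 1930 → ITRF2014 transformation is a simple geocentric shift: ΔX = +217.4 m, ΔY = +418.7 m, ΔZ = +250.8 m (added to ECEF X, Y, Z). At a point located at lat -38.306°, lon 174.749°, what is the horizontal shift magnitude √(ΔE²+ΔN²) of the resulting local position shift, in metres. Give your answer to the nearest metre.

445 m

At φ = -38.306°, λ = 174.749°: sin φ = -0.619861, cos φ = 0.784711, sin λ = 0.091519, cos λ = -0.995803.
ΔE = −sin λ·ΔX + cos λ·ΔY = −(0.091519)·(217.4) + (-0.995803)·(418.7) = -436.84 m.
ΔN = −sin φ cos λ·ΔX − sin φ sin λ·ΔY + cos φ·ΔZ = −(-0.619861)(-0.995803)(217.4) − (-0.619861)(0.091519)(418.7) + (0.784711)(250.8) = 86.37 m.
Horizontal magnitude = √(ΔE² + ΔN²) = √((-436.84)² + 86.37²) = 445.29 m.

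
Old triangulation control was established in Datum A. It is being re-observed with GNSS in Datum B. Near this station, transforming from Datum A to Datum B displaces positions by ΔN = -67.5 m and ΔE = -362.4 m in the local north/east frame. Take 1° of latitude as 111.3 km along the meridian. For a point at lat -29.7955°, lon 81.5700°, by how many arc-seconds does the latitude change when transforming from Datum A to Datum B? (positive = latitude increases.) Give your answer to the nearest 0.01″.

Δφ = -2.18″

1° of latitude = 111.3 km, so Δφ = -67.5 / 111300 = -0.0006065° = -2.183″.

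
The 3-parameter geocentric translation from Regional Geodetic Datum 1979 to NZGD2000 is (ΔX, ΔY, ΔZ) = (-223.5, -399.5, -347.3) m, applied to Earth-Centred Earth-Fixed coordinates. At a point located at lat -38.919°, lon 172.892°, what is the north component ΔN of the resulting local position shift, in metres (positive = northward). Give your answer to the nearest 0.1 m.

ΔN = -161.9 m

The local north axis is (−sin φ cos λ, −sin φ sin λ, cos φ), giving ΔN = 139.328 − 31.056 − 270.212 = -161.94 m.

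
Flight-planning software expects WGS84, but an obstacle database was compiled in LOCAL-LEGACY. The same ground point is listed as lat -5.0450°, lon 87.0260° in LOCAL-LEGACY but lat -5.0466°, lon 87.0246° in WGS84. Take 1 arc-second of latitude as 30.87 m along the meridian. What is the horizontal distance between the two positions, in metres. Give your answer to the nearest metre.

236 m

Δφ = -5.0466° − -5.0450° = -0.0016°; Δλ = 87.0246° − 87.0260° = -0.0014°.
1° of latitude = 3600 × 30.87 = 111132 m.
ΔN = Δφ × 111132 = -177.8 m; ΔE = Δλ × 111132 × cos(-5.0450°) = -0.0014 × 111132 × 0.996126 = -155.0 m.
Distance = √(ΔE² + ΔN²) = √((-155.0)² + (-177.8)²) = 235.9 m.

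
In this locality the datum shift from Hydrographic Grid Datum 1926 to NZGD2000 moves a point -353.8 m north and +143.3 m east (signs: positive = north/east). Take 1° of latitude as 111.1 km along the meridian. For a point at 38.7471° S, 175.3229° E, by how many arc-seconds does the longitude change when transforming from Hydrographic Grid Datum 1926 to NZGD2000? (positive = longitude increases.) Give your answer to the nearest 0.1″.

Δλ = 6.0″

At latitude -38.7471°, cos φ = 0.779916.
1° of longitude at this latitude = 111.1 × cos φ = 86.65 km, so Δλ = 143.3 / 86648.7 = 0.0016538° = 5.954″.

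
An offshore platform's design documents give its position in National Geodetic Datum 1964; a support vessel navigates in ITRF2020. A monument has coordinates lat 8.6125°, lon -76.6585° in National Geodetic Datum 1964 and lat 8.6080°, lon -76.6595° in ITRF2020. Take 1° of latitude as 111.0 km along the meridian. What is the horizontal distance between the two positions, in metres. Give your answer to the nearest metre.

Δφ = 8.6080° − 8.6125° = -0.0045°; Δλ = -76.6595° − -76.6585° = -0.0010°.
ΔN = Δφ × 111000 = -499.5 m; ΔE = Δλ × 111000 × cos(8.6125°) = -0.0010 × 111000 × 0.988724 = -109.7 m.
Distance = √(ΔE² + ΔN²) = √((-109.7)² + (-499.5)²) = 511.4 m.

511 m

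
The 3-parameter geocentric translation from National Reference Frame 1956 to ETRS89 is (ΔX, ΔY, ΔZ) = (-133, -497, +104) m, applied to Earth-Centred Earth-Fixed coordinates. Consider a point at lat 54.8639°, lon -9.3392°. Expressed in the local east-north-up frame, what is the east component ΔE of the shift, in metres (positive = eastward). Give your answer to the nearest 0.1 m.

ΔE = -512.0 m

At φ = 54.8639°, λ = -9.3392°: sin φ = 0.817787, cos φ = 0.575521, sin λ = -0.162279, cos λ = 0.986745.
ΔE = −sin λ·ΔX + cos λ·ΔY = −(-0.162279)·(-133) + (0.986745)·(-497) = -512.00 m.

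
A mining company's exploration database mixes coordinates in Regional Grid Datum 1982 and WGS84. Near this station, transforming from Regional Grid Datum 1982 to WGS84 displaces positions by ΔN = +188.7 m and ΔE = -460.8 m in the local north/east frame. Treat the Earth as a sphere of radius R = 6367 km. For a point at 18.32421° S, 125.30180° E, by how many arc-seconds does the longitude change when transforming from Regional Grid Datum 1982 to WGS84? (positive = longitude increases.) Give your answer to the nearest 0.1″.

At latitude -18.32421°, cos φ = 0.949293.
One radian of longitude at latitude φ spans R cos φ, so Δλ = ΔE / (R cos φ) = -460.8 / (6367000 × 0.949293) = -7.6239e-05 rad = -15.725″.

Δλ = -15.7″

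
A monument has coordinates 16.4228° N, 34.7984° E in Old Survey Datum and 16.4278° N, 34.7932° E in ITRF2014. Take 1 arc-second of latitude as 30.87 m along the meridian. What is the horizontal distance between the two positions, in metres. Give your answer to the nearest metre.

785 m

Δφ = 16.4278° − 16.4228° = +0.0050°; Δλ = 34.7932° − 34.7984° = -0.0052°.
1° of latitude = 3600 × 30.87 = 111132 m.
ΔN = Δφ × 111132 = 555.7 m; ΔE = Δλ × 111132 × cos(16.4228°) = -0.0052 × 111132 × 0.959202 = -554.3 m.
Distance = √(ΔE² + ΔN²) = √((-554.3)² + 555.7²) = 784.9 m.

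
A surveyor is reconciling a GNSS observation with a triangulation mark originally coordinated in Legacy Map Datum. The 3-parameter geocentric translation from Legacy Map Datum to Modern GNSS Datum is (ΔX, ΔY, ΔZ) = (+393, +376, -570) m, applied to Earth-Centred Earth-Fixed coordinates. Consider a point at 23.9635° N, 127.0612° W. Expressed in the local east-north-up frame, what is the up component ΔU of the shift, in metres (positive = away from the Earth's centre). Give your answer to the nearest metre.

At φ = 23.9635°, λ = -127.0612°: sin φ = 0.406155, cos φ = 0.913804, sin λ = -0.797992, cos λ = -0.602668.
ΔU = cos φ cos λ·ΔX + cos φ sin λ·ΔY + sin φ·ΔZ = (0.913804)(-0.602668)(393) + (0.913804)(-0.797992)(376) + (0.406155)(-570) = -722.12 m.

ΔU = -722 m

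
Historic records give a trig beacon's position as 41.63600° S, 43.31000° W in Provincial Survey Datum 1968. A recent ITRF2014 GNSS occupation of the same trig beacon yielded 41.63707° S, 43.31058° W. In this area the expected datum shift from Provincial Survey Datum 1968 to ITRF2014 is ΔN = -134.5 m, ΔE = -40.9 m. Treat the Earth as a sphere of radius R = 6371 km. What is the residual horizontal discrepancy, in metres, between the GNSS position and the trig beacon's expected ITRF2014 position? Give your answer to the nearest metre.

Observed coordinate differences: Δφ = -0.00107°, Δλ = -0.00058°.
Converting to metres (1° lat = 111195 m, cos φ = 0.747381): observed ΔN = -119.0 m, observed ΔE = -48.2 m.
Subtracting the expected shift leaves a residual of -119.0 − (-134.5) = 15.5 m north and -48.2 − (-40.9) = -7.3 m east.
Residual distance = √(15.5² + (-7.3)²) = 17.2 m.

17 m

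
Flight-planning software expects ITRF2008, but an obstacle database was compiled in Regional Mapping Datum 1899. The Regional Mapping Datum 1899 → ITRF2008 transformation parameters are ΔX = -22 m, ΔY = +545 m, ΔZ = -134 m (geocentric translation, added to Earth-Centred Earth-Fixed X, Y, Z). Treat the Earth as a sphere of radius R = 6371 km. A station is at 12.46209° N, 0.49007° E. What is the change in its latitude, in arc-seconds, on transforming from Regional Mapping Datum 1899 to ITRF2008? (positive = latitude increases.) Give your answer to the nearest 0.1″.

Δφ = -4.1″

sin φ = 0.215794, cos φ = 0.976439, sin λ = 0.008553, cos λ = 0.999963.
North component: ΔN = −sin φ cos λ·ΔX − sin φ sin λ·ΔY + cos φ·ΔZ = −(0.215794)(0.999963)(-22) − (0.215794)(0.008553)(545) + (0.976439)(-134) = -127.10 m.
1° of latitude spans πR/180 = 111195 m, so Δφ = -127.10 / 111195 × 3600 = -4.115″.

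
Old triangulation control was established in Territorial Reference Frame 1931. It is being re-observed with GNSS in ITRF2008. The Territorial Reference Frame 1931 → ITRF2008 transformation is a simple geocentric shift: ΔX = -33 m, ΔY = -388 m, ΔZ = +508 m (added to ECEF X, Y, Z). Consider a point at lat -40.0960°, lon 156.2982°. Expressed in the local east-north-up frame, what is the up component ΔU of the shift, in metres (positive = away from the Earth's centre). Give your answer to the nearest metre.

At φ = -40.0960°, λ = 156.2982°: sin φ = -0.644070, cos φ = 0.764966, sin λ = 0.401977, cos λ = -0.915650.
ΔU = cos φ cos λ·ΔX + cos φ sin λ·ΔY + sin φ·ΔZ = (0.764966)(-0.915650)(-33) + (0.764966)(0.401977)(-388) + (-0.644070)(508) = -423.38 m.

ΔU = -423 m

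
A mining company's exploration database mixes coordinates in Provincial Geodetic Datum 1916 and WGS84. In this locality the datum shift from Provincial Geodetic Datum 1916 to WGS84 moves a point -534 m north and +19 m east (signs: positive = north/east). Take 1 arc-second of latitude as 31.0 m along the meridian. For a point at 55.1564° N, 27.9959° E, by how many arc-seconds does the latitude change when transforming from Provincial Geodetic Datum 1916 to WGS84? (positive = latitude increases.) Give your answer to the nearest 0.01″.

1″ of latitude = 31.00 m, so Δφ = -534.0 / 31.00 = -17.226″.

Δφ = -17.23″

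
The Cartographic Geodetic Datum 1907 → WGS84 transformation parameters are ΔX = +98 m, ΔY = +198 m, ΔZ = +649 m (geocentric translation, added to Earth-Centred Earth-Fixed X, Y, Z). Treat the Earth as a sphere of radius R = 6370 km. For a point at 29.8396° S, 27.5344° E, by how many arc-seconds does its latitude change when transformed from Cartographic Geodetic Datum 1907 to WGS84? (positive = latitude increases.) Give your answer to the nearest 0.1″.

Δφ = 21.1″

sin φ = -0.497574, cos φ = 0.867422, sin λ = 0.462281, cos λ = 0.886733.
North component: ΔN = −sin φ cos λ·ΔX − sin φ sin λ·ΔY + cos φ·ΔZ = −(-0.497574)(0.886733)(98) − (-0.497574)(0.462281)(198) + (0.867422)(649) = 651.74 m.
1° of latitude spans πR/180 = 111177 m, so Δφ = 651.74 / 111177 × 3600 = 21.104″.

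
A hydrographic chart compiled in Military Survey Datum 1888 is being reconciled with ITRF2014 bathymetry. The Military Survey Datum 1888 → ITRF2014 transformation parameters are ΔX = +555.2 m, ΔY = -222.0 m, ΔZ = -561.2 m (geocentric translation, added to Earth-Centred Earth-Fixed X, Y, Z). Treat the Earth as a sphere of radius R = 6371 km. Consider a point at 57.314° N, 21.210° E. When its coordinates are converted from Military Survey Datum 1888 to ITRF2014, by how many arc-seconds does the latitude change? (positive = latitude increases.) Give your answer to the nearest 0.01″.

sin φ = 0.841643, cos φ = 0.540035, sin λ = 0.361787, cos λ = 0.932261.
North component: ΔN = −sin φ cos λ·ΔX − sin φ sin λ·ΔY + cos φ·ΔZ = −(0.841643)(0.932261)(555.2) − (0.841643)(0.361787)(-222.0) + (0.540035)(-561.2) = -671.10 m.
1° of latitude spans πR/180 = 111195 m, so Δφ = -671.10 / 111195 × 3600 = -21.727″.

Δφ = -21.73″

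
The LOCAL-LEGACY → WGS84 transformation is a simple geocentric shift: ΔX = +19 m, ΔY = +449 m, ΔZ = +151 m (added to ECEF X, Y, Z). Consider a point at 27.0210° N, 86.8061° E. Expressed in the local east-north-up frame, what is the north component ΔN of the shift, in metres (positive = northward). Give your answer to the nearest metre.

The local north axis is (−sin φ cos λ, −sin φ sin λ, cos φ), giving ΔN = -0.481 − 203.671 + 134.517 = -69.64 m.

ΔN = -70 m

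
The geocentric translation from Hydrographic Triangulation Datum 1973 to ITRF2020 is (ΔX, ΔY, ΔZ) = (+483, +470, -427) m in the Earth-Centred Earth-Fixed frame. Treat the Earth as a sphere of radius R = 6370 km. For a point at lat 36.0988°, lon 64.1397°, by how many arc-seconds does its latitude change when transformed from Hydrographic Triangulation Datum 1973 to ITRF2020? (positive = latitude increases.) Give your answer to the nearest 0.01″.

Δφ = -23.26″

sin φ = 0.589179, cos φ = 0.808002, sin λ = 0.899860, cos λ = 0.436178.
North component: ΔN = −sin φ cos λ·ΔX − sin φ sin λ·ΔY + cos φ·ΔZ = −(0.589179)(0.436178)(483) − (0.589179)(0.899860)(470) + (0.808002)(-427) = -718.33 m.
1° of latitude spans πR/180 = 111177 m, so Δφ = -718.33 / 111177 × 3600 = -23.260″.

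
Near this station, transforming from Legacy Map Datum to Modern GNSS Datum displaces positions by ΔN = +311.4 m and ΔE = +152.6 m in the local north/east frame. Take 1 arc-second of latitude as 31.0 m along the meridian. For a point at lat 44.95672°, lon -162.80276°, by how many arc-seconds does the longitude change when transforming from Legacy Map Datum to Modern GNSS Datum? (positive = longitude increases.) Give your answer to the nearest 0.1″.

Δλ = 7.0″

At latitude 44.95672°, cos φ = 0.707641.
1″ of longitude at this latitude = 31.00 × cos φ = 21.9369 m, so Δλ = 152.6 / 21.9369 = 6.956″.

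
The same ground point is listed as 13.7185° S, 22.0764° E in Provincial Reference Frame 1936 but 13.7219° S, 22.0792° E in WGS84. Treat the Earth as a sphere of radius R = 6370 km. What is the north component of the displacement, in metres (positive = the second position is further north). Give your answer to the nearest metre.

ΔN = -378 m

Δφ = -13.7219° − -13.7185° = -0.0034°; Δλ = 22.0792° − 22.0764° = +0.0028°.
1° along a meridian = πR/180 = 111177 m.
ΔN = Δφ × 111177 = -378.0 m; ΔE = Δλ × 111177 × cos(-13.7185°) = +0.0028 × 111177 × 0.971473 = 302.4 m.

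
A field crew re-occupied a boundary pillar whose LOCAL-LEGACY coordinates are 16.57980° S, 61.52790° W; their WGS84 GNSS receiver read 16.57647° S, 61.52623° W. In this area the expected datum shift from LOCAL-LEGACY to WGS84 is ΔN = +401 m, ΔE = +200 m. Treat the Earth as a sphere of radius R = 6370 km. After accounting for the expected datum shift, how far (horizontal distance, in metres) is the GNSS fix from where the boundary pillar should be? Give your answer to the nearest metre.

38 m

Observed coordinate differences: Δφ = +0.00333°, Δλ = +0.00167°.
Converting to metres (1° lat = 111177 m, cos φ = 0.958423): observed ΔN = 370.2 m, observed ΔE = 177.9 m.
Subtracting the expected shift leaves a residual of 370.2 − (401) = -30.8 m north and 177.9 − (200) = -22.1 m east.
Residual distance = √((-30.8)² + (-22.1)²) = 37.9 m.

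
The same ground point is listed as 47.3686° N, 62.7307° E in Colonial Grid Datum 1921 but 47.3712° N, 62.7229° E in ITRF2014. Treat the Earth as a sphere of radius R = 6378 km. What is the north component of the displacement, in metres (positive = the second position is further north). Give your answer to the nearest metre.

Δφ = 47.3712° − 47.3686° = +0.0026°; Δλ = 62.7229° − 62.7307° = -0.0078°.
1° along a meridian = πR/180 = 111317 m.
ΔN = Δφ × 111317 = 289.4 m; ΔE = Δλ × 111317 × cos(47.3686°) = -0.0078 × 111317 × 0.677279 = -588.1 m.

ΔN = 289 m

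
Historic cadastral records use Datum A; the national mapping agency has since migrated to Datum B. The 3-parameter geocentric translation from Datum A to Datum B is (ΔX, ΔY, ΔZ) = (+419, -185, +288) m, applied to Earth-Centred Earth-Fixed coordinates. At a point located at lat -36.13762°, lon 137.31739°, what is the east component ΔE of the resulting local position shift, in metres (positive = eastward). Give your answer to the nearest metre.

ΔE = -148 m

The local east axis at (φ, λ) is (−sin λ, cos λ, 0), so ΔE = −sin(137.31739°)·419 + cos(137.31739°)·(-185) = -148.06 m.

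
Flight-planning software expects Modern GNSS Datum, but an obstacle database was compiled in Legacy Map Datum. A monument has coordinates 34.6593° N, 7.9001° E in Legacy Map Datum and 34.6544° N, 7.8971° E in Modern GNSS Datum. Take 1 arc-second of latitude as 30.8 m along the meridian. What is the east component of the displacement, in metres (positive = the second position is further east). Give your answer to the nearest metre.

ΔE = -274 m

Δφ = 34.6544° − 34.6593° = -0.0049°; Δλ = 7.8971° − 7.9001° = -0.0030°.
1° of latitude = 3600 × 30.80 = 110880 m.
ΔN = Δφ × 110880 = -543.3 m; ΔE = Δλ × 110880 × cos(34.6593°) = -0.0030 × 110880 × 0.822548 = -273.6 m.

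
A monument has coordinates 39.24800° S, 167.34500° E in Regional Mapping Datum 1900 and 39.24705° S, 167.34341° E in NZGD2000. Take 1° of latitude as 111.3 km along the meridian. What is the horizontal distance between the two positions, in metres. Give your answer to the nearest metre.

Δφ = -39.24705° − -39.24800° = +0.00095°; Δλ = 167.34341° − 167.34500° = -0.00159°.
ΔN = Δφ × 111300 = 105.7 m; ΔE = Δλ × 111300 × cos(-39.24800°) = -0.00159 × 111300 × 0.774415 = -137.0 m.
Distance = √(ΔE² + ΔN²) = √((-137.0)² + 105.7²) = 173.1 m.

173 m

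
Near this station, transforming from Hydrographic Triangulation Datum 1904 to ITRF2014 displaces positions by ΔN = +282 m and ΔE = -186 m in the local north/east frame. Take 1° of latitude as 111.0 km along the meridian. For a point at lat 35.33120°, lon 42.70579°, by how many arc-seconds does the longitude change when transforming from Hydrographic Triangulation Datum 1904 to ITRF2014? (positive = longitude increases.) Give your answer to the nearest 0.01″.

At latitude 35.33120°, cos φ = 0.815823.
1° of longitude at this latitude = 111.0 × cos φ = 90.56 km, so Δλ = -186.0 / 90556.3 = -0.0020540° = -7.394″.

Δλ = -7.39″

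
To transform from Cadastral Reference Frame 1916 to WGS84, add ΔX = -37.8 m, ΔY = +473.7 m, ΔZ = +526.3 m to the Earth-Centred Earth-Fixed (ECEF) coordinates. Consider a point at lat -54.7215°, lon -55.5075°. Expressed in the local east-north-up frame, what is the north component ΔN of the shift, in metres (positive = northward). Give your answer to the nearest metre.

The local north axis is (−sin φ cos λ, −sin φ sin λ, cos φ), giving ΔN = -17.475 − 318.724 + 303.965 = -32.23 m.

ΔN = -32 m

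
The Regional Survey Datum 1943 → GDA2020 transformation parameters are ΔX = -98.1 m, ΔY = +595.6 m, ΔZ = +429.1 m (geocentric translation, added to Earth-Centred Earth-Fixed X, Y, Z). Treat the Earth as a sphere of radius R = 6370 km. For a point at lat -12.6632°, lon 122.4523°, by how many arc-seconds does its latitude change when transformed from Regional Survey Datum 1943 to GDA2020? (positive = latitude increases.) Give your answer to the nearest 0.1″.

sin φ = -0.219220, cos φ = 0.975676, sin λ = 0.843838, cos λ = -0.536597.
North component: ΔN = −sin φ cos λ·ΔX − sin φ sin λ·ΔY + cos φ·ΔZ = −(-0.219220)(-0.536597)(-98.1) − (-0.219220)(0.843838)(595.6) + (0.975676)(429.1) = 540.38 m.
1° of latitude spans πR/180 = 111177 m, so Δφ = 540.38 / 111177 × 3600 = 17.498″.

Δφ = 17.5″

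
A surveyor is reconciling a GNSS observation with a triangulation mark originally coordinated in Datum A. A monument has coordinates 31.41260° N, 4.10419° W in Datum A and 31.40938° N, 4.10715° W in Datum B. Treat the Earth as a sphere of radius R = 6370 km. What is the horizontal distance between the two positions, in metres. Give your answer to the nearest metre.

Δφ = 31.40938° − 31.41260° = -0.00322°; Δλ = -4.10715° − -4.10419° = -0.00296°.
1° along a meridian = πR/180 = 111177 m.
ΔN = Δφ × 111177 = -358.0 m; ΔE = Δλ × 111177 × cos(31.41260°) = -0.00296 × 111177 × 0.853436 = -280.9 m.
Distance = √(ΔE² + ΔN²) = √((-280.9)² + (-358.0)²) = 455.0 m.

455 m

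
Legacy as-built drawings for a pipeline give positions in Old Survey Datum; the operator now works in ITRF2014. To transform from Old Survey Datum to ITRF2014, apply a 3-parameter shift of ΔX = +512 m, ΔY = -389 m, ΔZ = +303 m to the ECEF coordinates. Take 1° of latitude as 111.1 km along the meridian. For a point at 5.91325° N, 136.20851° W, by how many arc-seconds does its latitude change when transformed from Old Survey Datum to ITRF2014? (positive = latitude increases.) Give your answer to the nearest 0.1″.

Δφ = 10.1″

sin φ = 0.103023, cos φ = 0.994679, sin λ = -0.692036, cos λ = -0.721863.
North component: ΔN = −sin φ cos λ·ΔX − sin φ sin λ·ΔY + cos φ·ΔZ = −(0.103023)(-0.721863)(512) − (0.103023)(-0.692036)(-389) + (0.994679)(303) = 311.73 m.
1° of latitude spans 111100 m, so Δφ = 311.73 / 111100 × 3600 = 10.101″.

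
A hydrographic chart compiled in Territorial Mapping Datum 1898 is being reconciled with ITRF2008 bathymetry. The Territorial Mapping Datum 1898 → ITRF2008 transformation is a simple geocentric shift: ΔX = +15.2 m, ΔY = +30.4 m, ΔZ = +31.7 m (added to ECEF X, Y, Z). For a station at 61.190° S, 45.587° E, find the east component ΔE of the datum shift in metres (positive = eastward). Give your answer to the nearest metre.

ΔE = 10 m

At φ = -61.190°, λ = 45.587°: sin φ = -0.876223, cos φ = 0.481907, sin λ = 0.714314, cos λ = 0.699825.
ΔE = −sin λ·ΔX + cos λ·ΔY = −(0.714314)·(15.2) + (0.699825)·(30.4) = 10.42 m.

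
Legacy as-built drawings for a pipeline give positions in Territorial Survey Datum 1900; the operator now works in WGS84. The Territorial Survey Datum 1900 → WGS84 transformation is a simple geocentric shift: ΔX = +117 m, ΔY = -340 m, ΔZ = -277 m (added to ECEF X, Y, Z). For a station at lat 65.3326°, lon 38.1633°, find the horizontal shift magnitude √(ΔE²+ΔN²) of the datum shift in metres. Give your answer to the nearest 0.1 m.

The local east axis at (φ, λ) is (−sin λ, cos λ, 0), so ΔE = −sin(38.1633°)·117 + cos(38.1633°)·(-340) = -339.62 m.
The local north axis is (−sin φ cos λ, −sin φ sin λ, cos φ), giving ΔN = -83.597 + 190.916 − 115.606 = -8.29 m.
Horizontal magnitude = √(ΔE² + ΔN²) = √((-339.62)² + (-8.29)²) = 339.72 m.

339.7 m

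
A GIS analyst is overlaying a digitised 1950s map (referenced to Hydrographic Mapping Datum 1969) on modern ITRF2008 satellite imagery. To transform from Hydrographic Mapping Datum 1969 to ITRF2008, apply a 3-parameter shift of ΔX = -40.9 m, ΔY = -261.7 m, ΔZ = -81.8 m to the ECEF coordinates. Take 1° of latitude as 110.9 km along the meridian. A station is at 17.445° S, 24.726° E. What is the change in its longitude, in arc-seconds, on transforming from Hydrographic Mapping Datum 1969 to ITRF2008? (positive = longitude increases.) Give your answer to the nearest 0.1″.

sin φ = -0.299790, cos φ = 0.954005, sin λ = 0.418279, cos λ = 0.908318.
East component: ΔE = −sin λ·ΔX + cos λ·ΔY = −(0.418279)(-40.9) + (0.908318)(-261.7) = -220.60 m.
1° of latitude spans 110900 m; at latitude φ, 1° of longitude spans that × cos φ = 105799.2 m, so Δλ = -220.60 / 105799.2 × 3600 = -7.506″.

Δλ = -7.5″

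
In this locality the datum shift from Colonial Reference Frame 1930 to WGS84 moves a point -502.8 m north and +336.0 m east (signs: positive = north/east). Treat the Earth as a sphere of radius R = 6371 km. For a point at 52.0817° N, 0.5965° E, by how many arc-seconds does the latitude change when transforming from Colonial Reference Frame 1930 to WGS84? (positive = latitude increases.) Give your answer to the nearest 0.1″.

Δφ = -16.3″

On a sphere of radius R, 1 rad of latitude = R, so Δφ = ΔN / R = -502.8 / 6371000 = -7.8920e-05 rad = -16.278″.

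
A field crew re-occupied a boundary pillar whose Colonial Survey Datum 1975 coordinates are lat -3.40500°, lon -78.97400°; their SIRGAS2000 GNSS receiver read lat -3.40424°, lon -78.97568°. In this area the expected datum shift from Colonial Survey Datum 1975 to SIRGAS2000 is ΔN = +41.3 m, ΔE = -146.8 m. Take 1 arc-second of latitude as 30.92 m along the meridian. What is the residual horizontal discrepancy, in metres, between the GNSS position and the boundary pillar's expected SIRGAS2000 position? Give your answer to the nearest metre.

Observed coordinate differences: Δφ = +0.00076°, Δλ = -0.00168°.
Converting to metres (1° lat = 111312 m, cos φ = 0.998235): observed ΔN = 84.6 m, observed ΔE = -186.7 m.
Subtracting the expected shift leaves a residual of 84.6 − (41.3) = 43.3 m north and -186.7 − (-146.8) = -39.9 m east.
Residual distance = √(43.3² + (-39.9)²) = 58.9 m.

59 m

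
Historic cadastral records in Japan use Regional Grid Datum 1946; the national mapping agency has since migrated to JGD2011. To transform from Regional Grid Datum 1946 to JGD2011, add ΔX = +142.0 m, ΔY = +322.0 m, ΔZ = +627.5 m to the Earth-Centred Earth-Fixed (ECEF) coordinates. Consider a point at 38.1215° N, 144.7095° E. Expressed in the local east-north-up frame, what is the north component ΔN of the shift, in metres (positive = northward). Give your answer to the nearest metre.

ΔN = 450 m

The local north axis is (−sin φ cos λ, −sin φ sin λ, cos φ), giving ΔN = 71.552 − 114.840 + 493.656 = 450.37 m.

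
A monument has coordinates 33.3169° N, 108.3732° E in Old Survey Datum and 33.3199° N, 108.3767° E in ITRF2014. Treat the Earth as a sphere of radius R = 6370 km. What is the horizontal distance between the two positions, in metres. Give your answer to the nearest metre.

Δφ = 33.3199° − 33.3169° = +0.0030°; Δλ = 108.3767° − 108.3732° = +0.0035°.
1° along a meridian = πR/180 = 111177 m.
ΔN = Δφ × 111177 = 333.5 m; ΔE = Δλ × 111177 × cos(33.3169°) = +0.0035 × 111177 × 0.835645 = 325.2 m.
Distance = √(ΔE² + ΔN²) = √(325.2² + 333.5²) = 465.8 m.

466 m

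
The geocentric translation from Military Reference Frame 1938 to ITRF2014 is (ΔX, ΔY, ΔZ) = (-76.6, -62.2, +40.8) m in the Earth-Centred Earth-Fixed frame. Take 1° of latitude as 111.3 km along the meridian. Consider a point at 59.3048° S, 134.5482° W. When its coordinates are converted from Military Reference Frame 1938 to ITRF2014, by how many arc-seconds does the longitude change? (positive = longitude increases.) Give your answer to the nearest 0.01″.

Δλ = -0.69″

sin φ = -0.859895, cos φ = 0.510471, sin λ = -0.712661, cos λ = -0.701509.
East component: ΔE = −sin λ·ΔX + cos λ·ΔY = −(-0.712661)(-76.6) + (-0.701509)(-62.2) = -10.96 m.
1° of latitude spans 111300 m; at latitude φ, 1° of longitude spans that × cos φ = 56815.4 m, so Δλ = -10.96 / 56815.4 × 3600 = -0.694″.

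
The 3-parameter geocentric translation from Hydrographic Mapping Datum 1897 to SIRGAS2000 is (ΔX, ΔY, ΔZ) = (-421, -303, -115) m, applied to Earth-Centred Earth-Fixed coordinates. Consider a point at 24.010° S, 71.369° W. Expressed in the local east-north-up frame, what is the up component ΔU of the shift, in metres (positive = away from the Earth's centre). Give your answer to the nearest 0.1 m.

The local up (radial) axis is (cos φ cos λ, cos φ sin λ, sin φ), giving ΔU = -122.860 + 262.278 + 46.793 = 186.21 m.

ΔU = 186.2 m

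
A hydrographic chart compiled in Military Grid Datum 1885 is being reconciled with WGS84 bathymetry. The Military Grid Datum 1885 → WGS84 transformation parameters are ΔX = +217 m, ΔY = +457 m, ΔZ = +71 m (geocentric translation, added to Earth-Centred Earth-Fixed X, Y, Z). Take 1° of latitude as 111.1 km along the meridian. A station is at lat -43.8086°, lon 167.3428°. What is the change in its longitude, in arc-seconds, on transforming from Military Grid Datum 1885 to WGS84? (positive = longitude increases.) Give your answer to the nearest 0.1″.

sin φ = -0.692252, cos φ = 0.721656, sin λ = 0.219117, cos λ = -0.975698.
East component: ΔE = −sin λ·ΔX + cos λ·ΔY = −(0.219117)(217) + (-0.975698)(457) = -493.44 m.
1° of latitude spans 111100 m; at latitude φ, 1° of longitude spans that × cos φ = 80176.0 m, so Δλ = -493.44 / 80176.0 × 3600 = -22.156″.

Δλ = -22.2″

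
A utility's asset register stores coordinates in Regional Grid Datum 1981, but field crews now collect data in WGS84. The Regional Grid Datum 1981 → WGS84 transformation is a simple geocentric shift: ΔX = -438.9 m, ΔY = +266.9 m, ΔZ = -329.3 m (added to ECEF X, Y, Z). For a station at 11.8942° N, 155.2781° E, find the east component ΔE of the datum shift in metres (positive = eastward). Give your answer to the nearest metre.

ΔE = -59 m

At φ = 11.8942°, λ = 155.2781°: sin φ = 0.206105, cos φ = 0.978530, sin λ = 0.418214, cos λ = -0.908348.
ΔE = −sin λ·ΔX + cos λ·ΔY = −(0.418214)·(-438.9) + (-0.908348)·(266.9) = -58.88 m.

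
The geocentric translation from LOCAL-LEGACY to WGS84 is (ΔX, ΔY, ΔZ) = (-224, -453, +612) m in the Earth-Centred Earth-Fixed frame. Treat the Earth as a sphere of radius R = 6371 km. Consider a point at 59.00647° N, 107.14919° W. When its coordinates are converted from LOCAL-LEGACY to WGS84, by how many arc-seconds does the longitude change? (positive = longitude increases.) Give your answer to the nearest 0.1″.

Δλ = -5.1″

sin φ = 0.857225, cos φ = 0.514941, sin λ = -0.955540, cos λ = -0.294861.
East component: ΔE = −sin λ·ΔX + cos λ·ΔY = −(-0.955540)(-224) + (-0.294861)(-453) = -80.47 m.
1° of latitude spans πR/180 = 111195 m; at latitude φ, 1° of longitude spans that × cos φ = 57258.9 m, so Δλ = -80.47 / 57258.9 × 3600 = -5.059″.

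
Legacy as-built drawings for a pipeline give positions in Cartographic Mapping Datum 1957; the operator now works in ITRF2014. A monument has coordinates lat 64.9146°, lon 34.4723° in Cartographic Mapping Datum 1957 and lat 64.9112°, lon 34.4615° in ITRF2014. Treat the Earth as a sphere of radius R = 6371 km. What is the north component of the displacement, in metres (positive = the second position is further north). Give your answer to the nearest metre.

Δφ = 64.9112° − 64.9146° = -0.0034°; Δλ = 34.4615° − 34.4723° = -0.0108°.
1° along a meridian = πR/180 = 111195 m.
ΔN = Δφ × 111195 = -378.1 m; ΔE = Δλ × 111195 × cos(64.9146°) = -0.0108 × 111195 × 0.423969 = -509.1 m.

ΔN = -378 m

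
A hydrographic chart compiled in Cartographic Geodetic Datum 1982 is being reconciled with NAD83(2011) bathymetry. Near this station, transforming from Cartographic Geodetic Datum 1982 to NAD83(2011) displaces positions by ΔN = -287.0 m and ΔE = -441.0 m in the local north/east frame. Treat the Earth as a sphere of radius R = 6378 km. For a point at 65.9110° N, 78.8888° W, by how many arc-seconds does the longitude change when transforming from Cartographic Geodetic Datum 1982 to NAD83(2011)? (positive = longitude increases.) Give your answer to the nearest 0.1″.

At latitude 65.9110°, cos φ = 0.408155.
One radian of longitude at latitude φ spans R cos φ, so Δλ = ΔE / (R cos φ) = -441.0 / (6378000 × 0.408155) = -1.6941e-04 rad = -34.942″.

Δλ = -34.9″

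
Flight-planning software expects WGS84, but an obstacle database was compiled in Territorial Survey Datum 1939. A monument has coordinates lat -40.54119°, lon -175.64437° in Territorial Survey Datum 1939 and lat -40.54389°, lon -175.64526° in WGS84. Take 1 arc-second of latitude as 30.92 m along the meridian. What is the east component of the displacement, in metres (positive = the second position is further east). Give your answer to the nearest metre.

ΔE = -75 m

Δφ = -40.54389° − -40.54119° = -0.00270°; Δλ = -175.64526° − -175.64437° = -0.00089°.
1° of latitude = 3600 × 30.92 = 111312 m.
ΔN = Δφ × 111312 = -300.5 m; ΔE = Δλ × 111312 × cos(-40.54119°) = -0.00089 × 111312 × 0.759939 = -75.3 m.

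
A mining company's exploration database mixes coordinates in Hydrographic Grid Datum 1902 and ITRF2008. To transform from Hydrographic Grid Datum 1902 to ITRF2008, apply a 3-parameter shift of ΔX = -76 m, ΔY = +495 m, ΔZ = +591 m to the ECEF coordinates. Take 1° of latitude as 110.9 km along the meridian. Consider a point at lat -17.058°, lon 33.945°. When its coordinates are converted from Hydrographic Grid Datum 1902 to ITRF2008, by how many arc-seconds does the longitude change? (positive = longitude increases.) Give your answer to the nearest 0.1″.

Δλ = 15.4″

sin φ = -0.293340, cos φ = 0.956008, sin λ = 0.558397, cos λ = 0.829574.
East component: ΔE = −sin λ·ΔX + cos λ·ΔY = −(0.558397)(-76) + (0.829574)(495) = 453.08 m.
1° of latitude spans 110900 m; at latitude φ, 1° of longitude spans that × cos φ = 106021.3 m, so Δλ = 453.08 / 106021.3 × 3600 = 15.384″.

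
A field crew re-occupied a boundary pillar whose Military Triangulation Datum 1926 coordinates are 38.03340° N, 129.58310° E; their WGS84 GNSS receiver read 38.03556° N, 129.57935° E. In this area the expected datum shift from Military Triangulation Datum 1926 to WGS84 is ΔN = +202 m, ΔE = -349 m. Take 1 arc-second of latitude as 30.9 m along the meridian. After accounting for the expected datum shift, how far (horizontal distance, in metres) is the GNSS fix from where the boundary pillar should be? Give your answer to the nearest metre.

43 m

Observed coordinate differences: Δφ = +0.00216°, Δλ = -0.00375°.
Converting to metres (1° lat = 111240 m, cos φ = 0.787652): observed ΔN = 240.3 m, observed ΔE = -328.6 m.
Subtracting the expected shift leaves a residual of 240.3 − (202) = 38.3 m north and -328.6 − (-349) = 20.4 m east.
Residual distance = √(38.3² + 20.4²) = 43.4 m.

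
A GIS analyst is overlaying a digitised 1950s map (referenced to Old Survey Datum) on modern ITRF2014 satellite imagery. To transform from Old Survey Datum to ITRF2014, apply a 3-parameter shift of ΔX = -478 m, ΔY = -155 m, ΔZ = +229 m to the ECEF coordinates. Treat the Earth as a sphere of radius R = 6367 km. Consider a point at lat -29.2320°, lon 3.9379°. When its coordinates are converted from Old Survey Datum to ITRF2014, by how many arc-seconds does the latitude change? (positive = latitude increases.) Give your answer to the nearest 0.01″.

Δφ = -1.24″

sin φ = -0.488347, cos φ = 0.872649, sin λ = 0.068675, cos λ = 0.997639.
North component: ΔN = −sin φ cos λ·ΔX − sin φ sin λ·ΔY + cos φ·ΔZ = −(-0.488347)(0.997639)(-478) − (-0.488347)(0.068675)(-155) + (0.872649)(229) = -38.24 m.
1° of latitude spans πR/180 = 111125 m, so Δφ = -38.24 / 111125 × 3600 = -1.239″.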